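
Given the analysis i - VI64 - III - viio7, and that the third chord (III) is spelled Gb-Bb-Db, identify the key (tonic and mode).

Eb minor

The anchor chord is a major triad on Gb, labeled III.
Counting down 2 scale steps from Gb places the tonic on Eb; a major triad on degree 3 is diatonic only in minor.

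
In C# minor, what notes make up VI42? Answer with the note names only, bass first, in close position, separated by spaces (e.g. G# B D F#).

In C# minor, scale degree 6 is A, and the diatonic chord built there is a major seventh chord.
That chord is spelled A-C#-E-G#.
With the 42 figure the chord is in third inversion; from the bass G# upward in close position it reads G#-A-C#-E.

G# A C# E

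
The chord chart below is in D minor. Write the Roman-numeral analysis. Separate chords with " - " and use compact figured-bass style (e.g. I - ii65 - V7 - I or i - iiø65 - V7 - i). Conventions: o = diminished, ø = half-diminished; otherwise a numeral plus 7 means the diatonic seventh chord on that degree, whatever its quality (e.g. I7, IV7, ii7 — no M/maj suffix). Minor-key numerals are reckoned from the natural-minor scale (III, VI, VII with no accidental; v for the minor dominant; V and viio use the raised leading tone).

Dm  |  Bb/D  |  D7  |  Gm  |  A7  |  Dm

i - VI6 - V7/iv - iv - V7 - i

Dm: minor triad on D = scale degree 1 → i.
Bb/D: major triad on Bb = scale degree 6 → VI6.
D7 is the secondary dominant of iv (dominant seventh chord on D): V7/iv.
Gm: minor triad on G = scale degree 4 → iv.
A7: dominant seventh chord on A = scale degree 5 → V7.
Dm has root D, degree 1 in D minor, so i.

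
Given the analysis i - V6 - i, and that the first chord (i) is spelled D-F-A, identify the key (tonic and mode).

The anchor chord is a minor triad on D, labeled i.
If D is scale degree 1 and the mode makes that degree carry a minor triad, the tonic is D and the mode is minor.

D minor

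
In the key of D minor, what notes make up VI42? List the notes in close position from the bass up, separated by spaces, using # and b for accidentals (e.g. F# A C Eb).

The numeral's case and figure indicate a major seventh chord. In D minor its root, scale degree 6, is Bb.
That chord is spelled Bb-D-F-A.
With the 42 figure the chord is in third inversion; from the bass A upward in close position it reads A-Bb-D-F.

A Bb D F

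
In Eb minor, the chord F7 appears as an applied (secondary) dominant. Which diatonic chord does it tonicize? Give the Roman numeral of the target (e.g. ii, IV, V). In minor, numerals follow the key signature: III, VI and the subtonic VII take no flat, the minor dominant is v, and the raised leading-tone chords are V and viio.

The chord is a dominant seventh chord on F.
A dominant resolves down a perfect fifth: F → Bb. In Eb minor, Bb is scale degree 5, i.e. V.

V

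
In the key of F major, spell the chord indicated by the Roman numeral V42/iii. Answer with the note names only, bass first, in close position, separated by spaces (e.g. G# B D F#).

D E G# B

V42/iii is a secondary dominant — the dominant seventh of iii. iii in F major is A, so the applied chord's root is E, a perfect fifth above.
Building a dominant seventh chord on E gives E-G#-B-D.
The figured bass 42 indicates third inversion, placing the seventh (D) in the bass: D-E-G#-B.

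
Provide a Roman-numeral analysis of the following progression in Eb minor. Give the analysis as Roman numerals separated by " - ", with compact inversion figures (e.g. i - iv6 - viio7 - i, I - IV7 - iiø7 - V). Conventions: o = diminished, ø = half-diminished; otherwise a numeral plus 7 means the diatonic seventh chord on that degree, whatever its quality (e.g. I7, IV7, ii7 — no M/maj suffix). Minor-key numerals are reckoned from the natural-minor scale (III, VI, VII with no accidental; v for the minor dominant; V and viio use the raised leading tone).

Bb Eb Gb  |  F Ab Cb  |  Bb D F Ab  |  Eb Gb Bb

Bb-Eb-Gb: minor triad on Eb = scale degree 1 → i64.
F-Ab-Cb: diminished triad on F = scale degree 2 → iio.
Bb-D-F-Ab: dominant seventh chord on Bb = scale degree 5 → V7.
Eb-Gb-Bb: minor triad on Eb = scale degree 1 → i.

i64 - iio - V7 - i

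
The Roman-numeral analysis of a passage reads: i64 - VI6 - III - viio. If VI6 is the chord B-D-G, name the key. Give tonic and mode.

The chord G/B is a major triad rooted on G; its label is VI6.
Counting down 5 scale steps from G places the tonic on B; a major triad on degree 6 is diatonic only in minor.

B minor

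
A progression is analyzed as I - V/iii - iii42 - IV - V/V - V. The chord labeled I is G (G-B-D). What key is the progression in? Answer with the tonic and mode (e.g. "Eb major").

The chord G is a major triad rooted on G; its label is I.
If G is scale degree 1 and the mode makes that degree carry a major triad, the tonic is G and the mode is major.

G major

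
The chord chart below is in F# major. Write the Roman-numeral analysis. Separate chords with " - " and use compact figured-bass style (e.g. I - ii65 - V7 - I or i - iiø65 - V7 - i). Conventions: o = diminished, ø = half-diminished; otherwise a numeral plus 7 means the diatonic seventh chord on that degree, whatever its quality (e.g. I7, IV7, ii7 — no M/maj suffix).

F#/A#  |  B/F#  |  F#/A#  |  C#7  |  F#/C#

I6 - IV64 - I6 - V7 - I64

F#/A#: root F# is the tonic; major triad there is I6.
B/F#: root B is the subdominant; major triad there is IV64.
F#/A#: major triad on F# = scale degree 1 → I6.
C#7 has root C#, degree 5 in F# major, so V7.
F#/C#: major triad on F# = scale degree 1 → I64.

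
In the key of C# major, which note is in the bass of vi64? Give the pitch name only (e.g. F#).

vi in C# major has root A#; the chord is A#-C#-E#.
The figure 64 means second inversion — the fifth is in the bass.

E#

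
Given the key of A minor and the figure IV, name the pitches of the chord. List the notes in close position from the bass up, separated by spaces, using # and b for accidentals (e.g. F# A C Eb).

IV is the major subdominant, borrowed from the parallel major. In A minor that root is D.
So the chord is D-F#-A.

D F# A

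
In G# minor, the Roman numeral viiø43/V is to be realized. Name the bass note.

G#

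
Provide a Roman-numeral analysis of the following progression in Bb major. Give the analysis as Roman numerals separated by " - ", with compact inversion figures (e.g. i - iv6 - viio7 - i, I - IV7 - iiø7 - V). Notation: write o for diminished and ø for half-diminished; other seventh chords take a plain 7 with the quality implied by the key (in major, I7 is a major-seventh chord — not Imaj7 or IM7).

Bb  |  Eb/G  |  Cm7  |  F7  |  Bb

Bb has root Bb, degree 1 in Bb major, so I.
Eb/G has root Eb, degree 4 in Bb major, so IV6.
Cm7 has root C, degree 2 in Bb major, so ii7.
F7: dominant seventh chord on F = scale degree 5 → V7.
Bb has root Bb, degree 1 in Bb major, so I.

I - IV6 - ii7 - V7 - I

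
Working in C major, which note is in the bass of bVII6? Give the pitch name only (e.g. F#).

bVII in C major has root Bb; the chord is Bb-D-F.
The figure 6 means first inversion — the third is in the bass.

D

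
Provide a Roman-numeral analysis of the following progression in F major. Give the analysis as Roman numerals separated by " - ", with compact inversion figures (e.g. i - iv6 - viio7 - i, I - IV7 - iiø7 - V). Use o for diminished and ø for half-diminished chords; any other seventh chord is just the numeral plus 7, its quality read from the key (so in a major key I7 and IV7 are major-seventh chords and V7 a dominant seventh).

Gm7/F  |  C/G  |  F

Gm7/F: minor seventh chord on G = scale degree 2 → ii42.
C/G: major triad on C = scale degree 5 → V64.
F: root F is the tonic; major triad there is I.

ii42 - V64 - I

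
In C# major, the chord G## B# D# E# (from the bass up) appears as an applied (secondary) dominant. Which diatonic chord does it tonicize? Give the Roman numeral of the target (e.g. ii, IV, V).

The chord is a dominant seventh chord on E#.
A dominant resolves down a perfect fifth: E# → A#. In C# major, A# is scale degree 6, i.e. vi.

vi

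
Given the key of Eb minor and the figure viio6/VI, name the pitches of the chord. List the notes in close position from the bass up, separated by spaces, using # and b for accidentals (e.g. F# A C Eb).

viio6/VI is a secondary leading-tone chord. The target VI is Cb in Eb minor; the applied chord is rooted a semitone below, on Bb.
Building a diminished triad on Bb gives Bb-Db-Fb.
The figured bass 6 indicates first inversion, placing the third (Db) in the bass: Db-Fb-Bb.

Db Fb Bb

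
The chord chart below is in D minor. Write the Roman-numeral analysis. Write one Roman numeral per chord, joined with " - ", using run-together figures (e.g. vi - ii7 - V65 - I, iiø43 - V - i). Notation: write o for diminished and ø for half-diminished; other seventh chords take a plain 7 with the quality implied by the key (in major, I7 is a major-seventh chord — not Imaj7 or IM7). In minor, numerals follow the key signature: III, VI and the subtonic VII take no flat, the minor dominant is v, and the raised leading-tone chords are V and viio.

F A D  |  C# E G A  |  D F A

i6 - V65 - i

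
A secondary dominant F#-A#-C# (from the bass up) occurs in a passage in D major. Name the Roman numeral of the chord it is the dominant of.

vi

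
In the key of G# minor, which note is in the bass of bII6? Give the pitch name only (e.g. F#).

bII in G# minor has root A; the chord is A-C#-E.
The figure 6 means first inversion — the third is in the bass.

C#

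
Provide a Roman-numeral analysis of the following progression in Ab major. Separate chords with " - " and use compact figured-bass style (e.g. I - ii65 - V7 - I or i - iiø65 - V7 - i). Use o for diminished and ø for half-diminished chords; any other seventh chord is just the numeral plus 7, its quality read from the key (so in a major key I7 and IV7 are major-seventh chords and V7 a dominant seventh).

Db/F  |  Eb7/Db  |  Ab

IV6 - V42 - I

Db/F: major triad on Db = scale degree 4 → IV6.
Eb7/Db has root Eb, degree 5 in Ab major, so V42.
Ab has root Ab, degree 1 in Ab major, so I.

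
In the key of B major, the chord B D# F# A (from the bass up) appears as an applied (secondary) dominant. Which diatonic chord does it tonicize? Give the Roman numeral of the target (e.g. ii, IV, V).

The chord is a dominant seventh chord on B.
A dominant resolves down a perfect fifth: B → E. In B major, E is scale degree 4, i.e. IV.

IV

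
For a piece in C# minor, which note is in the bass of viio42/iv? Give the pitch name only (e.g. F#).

The applied chord viio42/iv is rooted on E#: E#-G#-B-D.
The figure 42 means third inversion — the seventh is in the bass.

D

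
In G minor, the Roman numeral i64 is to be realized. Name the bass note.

i in G minor has root G; the chord is G-Bb-D.
The figure 64 means second inversion — the fifth is in the bass.

D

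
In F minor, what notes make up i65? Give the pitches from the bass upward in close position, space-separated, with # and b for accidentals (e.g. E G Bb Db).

Ab C Eb F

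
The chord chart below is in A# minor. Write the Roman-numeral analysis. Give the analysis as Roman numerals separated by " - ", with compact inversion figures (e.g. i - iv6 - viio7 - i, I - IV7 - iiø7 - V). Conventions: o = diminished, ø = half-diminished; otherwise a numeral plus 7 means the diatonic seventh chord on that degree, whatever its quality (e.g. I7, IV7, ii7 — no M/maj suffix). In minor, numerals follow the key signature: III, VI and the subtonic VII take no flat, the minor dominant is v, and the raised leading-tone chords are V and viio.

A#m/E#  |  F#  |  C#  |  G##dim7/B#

i64 - VI - III - viio65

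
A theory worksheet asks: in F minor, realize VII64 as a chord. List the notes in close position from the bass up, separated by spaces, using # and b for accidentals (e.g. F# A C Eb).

In F minor, scale degree 7 is Eb, and the diatonic chord built there is a major triad.
That chord is spelled Eb-G-Bb.
The figured bass 64 indicates second inversion, placing the fifth (Bb) in the bass: Bb-Eb-G.

Bb Eb G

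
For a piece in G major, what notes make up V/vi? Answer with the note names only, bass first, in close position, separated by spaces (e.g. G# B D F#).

The slash means an applied dominant: we want the dominant of vi. In G major, vi is E minor, and its dominant is built on B.
Building a major triad on B gives B-D#-F#.

B D# F#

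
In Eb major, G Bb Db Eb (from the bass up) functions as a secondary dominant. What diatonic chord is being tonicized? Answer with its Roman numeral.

The chord is a dominant seventh chord on Eb.
A dominant resolves down a perfect fifth: Eb → Ab. In Eb major, Ab is scale degree 4, i.e. IV.

IV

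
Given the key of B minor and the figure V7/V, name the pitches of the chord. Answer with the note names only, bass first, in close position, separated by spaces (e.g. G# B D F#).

C# E# G# B

The slash means an applied dominant: we want the dominant of V. In B minor, V is F# major, and its dominant is built on C#.
Building a dominant seventh chord on C# gives C#-E#-G#-B.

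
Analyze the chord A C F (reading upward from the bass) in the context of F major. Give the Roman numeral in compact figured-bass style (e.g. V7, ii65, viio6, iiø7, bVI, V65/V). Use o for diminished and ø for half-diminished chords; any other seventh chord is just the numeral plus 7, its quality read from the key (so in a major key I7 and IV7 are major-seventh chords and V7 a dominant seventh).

I6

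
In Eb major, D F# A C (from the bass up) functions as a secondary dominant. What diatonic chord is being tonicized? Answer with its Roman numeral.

The chord is a dominant seventh chord on D.
A dominant resolves down a perfect fifth: D → G. In Eb major, G is scale degree 3, i.e. iii.

iii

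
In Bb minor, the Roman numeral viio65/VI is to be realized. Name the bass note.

Ab

The applied chord viio65/VI is rooted on F: F-Ab-Cb-Ebb.
The figure 65 means first inversion — the third is in the bass.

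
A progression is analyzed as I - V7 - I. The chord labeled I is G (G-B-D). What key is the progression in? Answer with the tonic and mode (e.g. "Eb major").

G major

The anchor chord is a major triad on G, labeled I.
If G is scale degree 1 and the mode makes that degree carry a major triad, the tonic is G and the mode is major.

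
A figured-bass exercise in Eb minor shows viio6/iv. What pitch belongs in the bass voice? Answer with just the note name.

The applied chord viio6/iv is rooted on G: G-Bb-Db.
The figure 6 means first inversion — the third is in the bass.

Bb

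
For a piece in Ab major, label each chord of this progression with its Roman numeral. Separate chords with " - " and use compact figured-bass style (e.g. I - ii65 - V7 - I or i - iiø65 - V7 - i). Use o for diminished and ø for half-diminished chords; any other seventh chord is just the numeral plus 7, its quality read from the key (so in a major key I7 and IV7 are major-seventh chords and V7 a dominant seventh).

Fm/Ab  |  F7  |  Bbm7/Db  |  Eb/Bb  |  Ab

Fm/Ab has root F, degree 6 in Ab major, so vi6.
F7 is the secondary dominant of ii (dominant seventh chord on F): V7/ii.
Bbm7/Db: root Bb is the supertonic; minor seventh chord there is ii65.
Eb/Bb: root Eb is the dominant; major triad there is V64.
Ab: major triad on Ab = scale degree 1 → I.

vi6 - V7/ii - ii65 - V64 - I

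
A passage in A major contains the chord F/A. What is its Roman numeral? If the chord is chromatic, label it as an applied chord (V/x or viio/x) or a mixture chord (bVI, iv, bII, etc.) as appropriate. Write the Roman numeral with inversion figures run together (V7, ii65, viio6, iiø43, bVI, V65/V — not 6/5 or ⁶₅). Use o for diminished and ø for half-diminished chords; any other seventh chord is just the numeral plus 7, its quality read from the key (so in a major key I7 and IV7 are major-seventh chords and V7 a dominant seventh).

Stacked in thirds the chord is F-A-C: a major triad on F.
F is the lowered sixth degree of A major (diatonic 6 would be F#). This is a major triad on the lowered sixth degree, borrowed from the parallel minor.
With A in the bass the chord is in first inversion, so the figured bass is 6.

bVI6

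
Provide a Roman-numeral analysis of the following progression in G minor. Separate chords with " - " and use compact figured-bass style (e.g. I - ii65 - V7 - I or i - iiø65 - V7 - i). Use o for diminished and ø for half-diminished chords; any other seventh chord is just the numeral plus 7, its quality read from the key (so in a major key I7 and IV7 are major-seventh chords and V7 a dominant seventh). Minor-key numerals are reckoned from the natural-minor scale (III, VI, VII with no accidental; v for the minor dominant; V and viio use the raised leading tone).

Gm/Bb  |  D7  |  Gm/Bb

i6 - V7 - i6

Gm/Bb: minor triad on G = scale degree 1 → i6.
D7 has root D, degree 5 in G minor, so V7.
Gm/Bb: root G is the tonic; minor triad there is i6.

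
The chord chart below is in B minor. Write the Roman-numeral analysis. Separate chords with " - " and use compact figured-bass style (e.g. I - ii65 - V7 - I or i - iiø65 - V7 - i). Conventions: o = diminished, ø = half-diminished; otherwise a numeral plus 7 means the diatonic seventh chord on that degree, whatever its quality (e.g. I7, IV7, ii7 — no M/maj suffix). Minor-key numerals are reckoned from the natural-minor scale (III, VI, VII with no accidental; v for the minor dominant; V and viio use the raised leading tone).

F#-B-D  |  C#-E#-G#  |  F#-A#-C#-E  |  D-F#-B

F#-B-D: root B is the tonic; minor triad there is i64.
C#-E#-G#: chromatic; C# is V of V, so V/V.
F#-A#-C#-E: dominant seventh chord on F# = scale degree 5 → V7.
D-F#-B has root B, degree 1 in B minor, so i6.

i64 - V/V - V7 - i6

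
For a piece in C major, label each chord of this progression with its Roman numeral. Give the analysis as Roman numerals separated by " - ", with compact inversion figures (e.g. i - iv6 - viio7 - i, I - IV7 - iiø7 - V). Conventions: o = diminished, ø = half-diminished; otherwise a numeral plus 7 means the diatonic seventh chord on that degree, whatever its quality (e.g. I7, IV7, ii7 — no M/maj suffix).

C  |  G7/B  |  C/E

C has root C, degree 1 in C major, so I.
G7/B has root G, degree 5 in C major, so V65.
C/E has root C, degree 1 in C major, so I6.

I - V65 - I6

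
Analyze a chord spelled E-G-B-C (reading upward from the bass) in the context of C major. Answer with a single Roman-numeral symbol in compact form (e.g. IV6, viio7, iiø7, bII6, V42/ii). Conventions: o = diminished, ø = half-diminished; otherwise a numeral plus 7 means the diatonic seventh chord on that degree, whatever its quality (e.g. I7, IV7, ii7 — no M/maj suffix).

Stacked in thirds the chord is C-E-G-B: a major seventh chord on C.
C is scale degree 1 in C major, and a major seventh chord on that degree is written I7.
With E in the bass the chord is in first inversion, so the figured bass is 65.

I65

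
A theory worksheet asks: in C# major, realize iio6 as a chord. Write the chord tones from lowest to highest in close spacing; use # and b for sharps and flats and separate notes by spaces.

F# A D#

iio6 is the diminished supertonic triad, borrowed from the parallel minor. In C# major that root is D#.
So the chord is D#-F#-A.
The figured bass 6 indicates first inversion, placing the third (F#) in the bass: F#-A-D#.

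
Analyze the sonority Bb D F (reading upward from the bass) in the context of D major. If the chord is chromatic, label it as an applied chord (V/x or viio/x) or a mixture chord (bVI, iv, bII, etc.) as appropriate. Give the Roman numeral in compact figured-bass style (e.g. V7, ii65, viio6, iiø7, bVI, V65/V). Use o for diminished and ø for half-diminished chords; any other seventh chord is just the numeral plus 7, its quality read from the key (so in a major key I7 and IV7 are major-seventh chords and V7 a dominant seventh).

bVI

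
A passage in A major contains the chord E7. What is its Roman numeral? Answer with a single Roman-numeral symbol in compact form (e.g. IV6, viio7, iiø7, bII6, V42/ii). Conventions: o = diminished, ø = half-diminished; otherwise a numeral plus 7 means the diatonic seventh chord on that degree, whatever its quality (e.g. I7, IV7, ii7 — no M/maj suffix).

V7

Stacked in thirds the chord is E-G#-B-D: a dominant seventh chord on E.
E is scale degree 5 in A major, and a dominant seventh chord on that degree is written V7.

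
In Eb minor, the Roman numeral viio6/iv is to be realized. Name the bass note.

Bb

The applied chord viio6/iv is rooted on G: G-Bb-Db.
The figure 6 means first inversion — the third is in the bass.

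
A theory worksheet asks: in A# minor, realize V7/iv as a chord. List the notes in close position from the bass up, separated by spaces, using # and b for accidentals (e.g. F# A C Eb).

A# C## E# G#

The slash means an applied dominant: we want the dominant of iv. In A# minor, iv is D# minor, and its dominant is built on A#.
Building a dominant seventh chord on A# gives A#-C##-E#-G#.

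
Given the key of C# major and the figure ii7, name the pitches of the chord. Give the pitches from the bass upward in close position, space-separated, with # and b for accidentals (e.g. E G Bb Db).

D# F# A# C#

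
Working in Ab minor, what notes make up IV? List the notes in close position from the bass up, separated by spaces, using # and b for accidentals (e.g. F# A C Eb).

Db F Ab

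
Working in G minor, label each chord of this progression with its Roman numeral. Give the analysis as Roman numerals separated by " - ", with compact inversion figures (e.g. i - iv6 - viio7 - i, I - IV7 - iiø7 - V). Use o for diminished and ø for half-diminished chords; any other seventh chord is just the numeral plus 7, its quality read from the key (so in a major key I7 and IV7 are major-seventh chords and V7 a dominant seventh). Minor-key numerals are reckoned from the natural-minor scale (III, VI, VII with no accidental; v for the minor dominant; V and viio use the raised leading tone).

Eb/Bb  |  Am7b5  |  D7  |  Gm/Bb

Eb/Bb: root Eb is the submediant; major triad there is VI64.
Am7b5 has root A, degree 2 in G minor, so iiø7.
D7: root D is the dominant; dominant seventh chord there is V7.
Gm/Bb has root G, degree 1 in G minor, so i6.

VI64 - iiø7 - V7 - i6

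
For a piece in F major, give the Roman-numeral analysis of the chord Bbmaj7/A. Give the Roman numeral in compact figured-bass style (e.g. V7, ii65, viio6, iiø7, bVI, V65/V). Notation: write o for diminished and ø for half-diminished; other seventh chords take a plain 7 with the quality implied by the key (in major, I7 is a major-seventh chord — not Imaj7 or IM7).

IV42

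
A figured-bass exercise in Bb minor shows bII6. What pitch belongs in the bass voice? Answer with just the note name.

bII in Bb minor has root Cb; the chord is Cb-Eb-Gb.
The figure 6 means first inversion — the third is in the bass.

Eb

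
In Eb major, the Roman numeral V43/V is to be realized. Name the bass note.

C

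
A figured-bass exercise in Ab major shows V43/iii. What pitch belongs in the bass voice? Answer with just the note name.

D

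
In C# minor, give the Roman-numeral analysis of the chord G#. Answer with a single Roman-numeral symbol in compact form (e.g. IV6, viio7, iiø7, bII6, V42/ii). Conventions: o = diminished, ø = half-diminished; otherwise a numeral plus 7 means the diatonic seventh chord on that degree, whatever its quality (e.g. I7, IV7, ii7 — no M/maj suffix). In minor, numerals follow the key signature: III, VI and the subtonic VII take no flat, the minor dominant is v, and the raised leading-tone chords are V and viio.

V

Stacked in thirds the chord is G#-B#-D#: a major triad on G#.
G# is scale degree 5 in C# minor, and a major triad on that degree is written V.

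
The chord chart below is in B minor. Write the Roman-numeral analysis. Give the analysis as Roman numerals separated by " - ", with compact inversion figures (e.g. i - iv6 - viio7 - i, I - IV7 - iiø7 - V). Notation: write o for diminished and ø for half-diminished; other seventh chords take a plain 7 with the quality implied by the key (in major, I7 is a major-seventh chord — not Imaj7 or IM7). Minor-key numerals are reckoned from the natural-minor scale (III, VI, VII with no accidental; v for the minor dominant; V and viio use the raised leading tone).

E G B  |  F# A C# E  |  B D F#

iv - v7 - i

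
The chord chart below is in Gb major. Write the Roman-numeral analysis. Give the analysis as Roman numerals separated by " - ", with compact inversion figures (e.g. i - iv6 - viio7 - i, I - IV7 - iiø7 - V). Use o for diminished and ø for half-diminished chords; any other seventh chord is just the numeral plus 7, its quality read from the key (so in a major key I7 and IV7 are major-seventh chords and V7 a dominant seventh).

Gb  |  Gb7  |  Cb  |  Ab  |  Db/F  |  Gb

Gb has root Gb, degree 1 in Gb major, so I.
Gb7: chromatic; Gb is V of IV, so V7/IV.
Cb: root Cb is the subdominant; major triad there is IV.
Ab is the secondary dominant of V (major triad on Ab): V/V.
Db/F: major triad on Db = scale degree 5 → V6.
Gb has root Gb, degree 1 in Gb major, so I.

I - V7/IV - IV - V/V - V6 - I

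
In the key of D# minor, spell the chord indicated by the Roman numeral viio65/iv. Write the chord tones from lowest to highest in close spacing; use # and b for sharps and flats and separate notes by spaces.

viio65/iv is a secondary leading-tone chord. The target iv is G# in D# minor; the applied chord is rooted a semitone below, on F##.
Building a fully diminished seventh chord on F## gives F##-A#-C#-E.
With the 65 figure the chord is in first inversion; from the bass A# upward in close position it reads A#-C#-E-F##.

A# C# E F##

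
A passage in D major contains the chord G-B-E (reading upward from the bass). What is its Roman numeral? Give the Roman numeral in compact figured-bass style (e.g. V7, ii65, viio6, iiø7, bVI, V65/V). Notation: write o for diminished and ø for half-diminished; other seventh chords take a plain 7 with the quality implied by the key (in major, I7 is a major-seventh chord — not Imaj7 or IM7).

Stacked in thirds the chord is E-G-B: a minor triad on E.
E is scale degree 2 in D major, and a minor triad on that degree is written ii.
With G in the bass the chord is in first inversion, so the figured bass is 6.

ii6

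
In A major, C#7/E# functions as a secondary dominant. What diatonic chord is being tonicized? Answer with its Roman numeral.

vi

The chord is a dominant seventh chord on C#.
A dominant resolves down a perfect fifth: C# → F#. In A major, F# is scale degree 6, i.e. vi.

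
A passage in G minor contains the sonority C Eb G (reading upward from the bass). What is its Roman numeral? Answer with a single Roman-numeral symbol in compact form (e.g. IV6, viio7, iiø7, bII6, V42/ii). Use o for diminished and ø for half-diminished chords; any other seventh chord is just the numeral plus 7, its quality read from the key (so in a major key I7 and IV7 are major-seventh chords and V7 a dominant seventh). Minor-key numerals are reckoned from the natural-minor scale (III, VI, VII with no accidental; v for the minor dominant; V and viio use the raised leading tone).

iv

The pitches C-Eb-G form a minor triad rooted on C.
C is scale degree 4 in G minor, and a minor triad on that degree is written iv.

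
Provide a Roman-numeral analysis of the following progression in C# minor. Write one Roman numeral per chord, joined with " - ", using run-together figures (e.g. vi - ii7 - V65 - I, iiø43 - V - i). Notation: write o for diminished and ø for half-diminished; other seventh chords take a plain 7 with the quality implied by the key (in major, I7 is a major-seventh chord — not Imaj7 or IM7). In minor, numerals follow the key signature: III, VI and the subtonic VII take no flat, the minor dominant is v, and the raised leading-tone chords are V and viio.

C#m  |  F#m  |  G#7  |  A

i - iv - V7 - VI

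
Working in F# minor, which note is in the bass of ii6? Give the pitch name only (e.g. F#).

B

ii in F# minor has root G#; the chord is G#-B-D#.
The figure 6 means first inversion — the third is in the bass.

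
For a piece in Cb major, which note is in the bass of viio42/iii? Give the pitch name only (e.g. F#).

Cb

The applied chord viio42/iii is rooted on D: D-F-Ab-Cb.
The figure 42 means third inversion — the seventh is in the bass.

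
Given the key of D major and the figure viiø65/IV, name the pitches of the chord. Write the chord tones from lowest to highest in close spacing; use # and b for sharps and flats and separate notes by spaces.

A C E F#

viiø65/IV is a secondary leading-tone chord. The target IV is G in D major; the applied chord is rooted a semitone below, on F#.
Building a half-diminished seventh chord on F# gives F#-A-C-E.
With the 65 figure the chord is in first inversion; from the bass A upward in close position it reads A-C-E-F#.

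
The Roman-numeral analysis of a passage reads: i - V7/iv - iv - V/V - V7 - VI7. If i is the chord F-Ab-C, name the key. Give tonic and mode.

F minor

The chord Fm is a minor triad rooted on F; its label is i.
If F is scale degree 1 and the mode makes that degree carry a minor triad, the tonic is F and the mode is minor.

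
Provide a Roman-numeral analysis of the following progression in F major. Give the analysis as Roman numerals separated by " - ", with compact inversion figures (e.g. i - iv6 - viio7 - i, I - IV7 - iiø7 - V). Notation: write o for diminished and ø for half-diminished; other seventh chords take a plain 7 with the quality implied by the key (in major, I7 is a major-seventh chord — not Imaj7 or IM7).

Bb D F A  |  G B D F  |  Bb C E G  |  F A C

Bb-D-F-A: root Bb is the subdominant; major seventh chord there is IV7.
G-B-D-F is the secondary dominant of V (dominant seventh chord on G): V7/V.
Bb-C-E-G: dominant seventh chord on C = scale degree 5 → V42.
F-A-C: major triad on F = scale degree 1 → I.

IV7 - V7/V - V42 - I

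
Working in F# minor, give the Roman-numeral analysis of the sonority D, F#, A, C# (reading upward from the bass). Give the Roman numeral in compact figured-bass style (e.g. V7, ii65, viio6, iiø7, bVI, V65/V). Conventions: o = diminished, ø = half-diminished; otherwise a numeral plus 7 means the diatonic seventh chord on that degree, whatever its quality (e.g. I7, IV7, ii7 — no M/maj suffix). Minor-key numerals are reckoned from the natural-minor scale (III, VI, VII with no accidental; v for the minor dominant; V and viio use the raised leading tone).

VI7

Stacked in thirds the chord is D-F#-A-C#: a major seventh chord on D.
In F# minor, D is the submediant; the diatonic major seventh chord there is VI7.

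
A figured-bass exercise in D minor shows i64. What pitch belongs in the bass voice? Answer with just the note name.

i in D minor has root D; the chord is D-F-A.
The figure 64 means second inversion — the fifth is in the bass.

A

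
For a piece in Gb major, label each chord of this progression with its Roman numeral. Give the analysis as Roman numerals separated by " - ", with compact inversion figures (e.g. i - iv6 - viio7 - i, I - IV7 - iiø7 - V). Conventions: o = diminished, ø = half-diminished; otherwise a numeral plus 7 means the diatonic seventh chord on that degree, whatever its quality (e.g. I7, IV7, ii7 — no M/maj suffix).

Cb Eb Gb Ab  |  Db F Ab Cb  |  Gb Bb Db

Cb-Eb-Gb-Ab has root Ab, degree 2 in Gb major, so ii65.
Db-F-Ab-Cb has root Db, degree 5 in Gb major, so V7.
Gb-Bb-Db has root Gb, degree 1 in Gb major, so I.

ii65 - V7 - I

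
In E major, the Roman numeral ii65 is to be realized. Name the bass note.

A

ii in E major has root F#; the chord is F#-A-C#-E.
The figure 65 means first inversion — the third is in the bass.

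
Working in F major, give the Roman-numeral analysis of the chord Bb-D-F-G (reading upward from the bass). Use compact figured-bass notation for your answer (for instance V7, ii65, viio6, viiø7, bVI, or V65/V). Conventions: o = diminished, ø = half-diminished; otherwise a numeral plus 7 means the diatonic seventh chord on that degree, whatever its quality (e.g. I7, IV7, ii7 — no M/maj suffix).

The pitches G-Bb-D-F form a minor seventh chord rooted on G.
G is scale degree 2 in F major, and a minor seventh chord on that degree is written ii7.
With Bb in the bass the chord is in first inversion, so the figured bass is 65.

ii65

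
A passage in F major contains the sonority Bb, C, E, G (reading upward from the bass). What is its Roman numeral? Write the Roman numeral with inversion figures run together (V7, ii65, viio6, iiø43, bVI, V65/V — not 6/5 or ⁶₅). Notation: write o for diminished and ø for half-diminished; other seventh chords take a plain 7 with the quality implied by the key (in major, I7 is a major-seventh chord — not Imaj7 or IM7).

Stacked in thirds the chord is C-E-G-Bb: a dominant seventh chord on C.
C is scale degree 5 in F major, and a dominant seventh chord on that degree is written V7.
With Bb in the bass the chord is in third inversion, so the figured bass is 42.

V42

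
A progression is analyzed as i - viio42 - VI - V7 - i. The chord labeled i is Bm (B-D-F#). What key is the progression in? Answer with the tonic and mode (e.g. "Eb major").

The anchor chord is a minor triad on B, labeled i.
If B is scale degree 1 and the mode makes that degree carry a minor triad, the tonic is B and the mode is minor.

B minor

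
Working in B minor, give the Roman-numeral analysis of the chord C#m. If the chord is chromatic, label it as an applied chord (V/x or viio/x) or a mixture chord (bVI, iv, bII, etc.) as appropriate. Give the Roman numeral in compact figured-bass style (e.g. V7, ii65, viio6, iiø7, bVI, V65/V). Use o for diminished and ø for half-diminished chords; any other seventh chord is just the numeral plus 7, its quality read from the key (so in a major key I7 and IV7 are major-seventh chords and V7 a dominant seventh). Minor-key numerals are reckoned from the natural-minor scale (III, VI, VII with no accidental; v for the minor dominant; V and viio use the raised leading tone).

The pitches C#-E-G# form a minor triad rooted on C#.
C# is the second degree of B minor. This is the minor supertonic, borrowed from the parallel major (the Dorian ii).

ii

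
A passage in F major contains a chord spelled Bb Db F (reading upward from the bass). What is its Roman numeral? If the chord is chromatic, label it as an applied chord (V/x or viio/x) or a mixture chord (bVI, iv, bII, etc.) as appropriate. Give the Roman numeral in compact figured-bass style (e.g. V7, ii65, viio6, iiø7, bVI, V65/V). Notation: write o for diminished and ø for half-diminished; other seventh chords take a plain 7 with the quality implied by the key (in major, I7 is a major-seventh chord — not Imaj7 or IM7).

iv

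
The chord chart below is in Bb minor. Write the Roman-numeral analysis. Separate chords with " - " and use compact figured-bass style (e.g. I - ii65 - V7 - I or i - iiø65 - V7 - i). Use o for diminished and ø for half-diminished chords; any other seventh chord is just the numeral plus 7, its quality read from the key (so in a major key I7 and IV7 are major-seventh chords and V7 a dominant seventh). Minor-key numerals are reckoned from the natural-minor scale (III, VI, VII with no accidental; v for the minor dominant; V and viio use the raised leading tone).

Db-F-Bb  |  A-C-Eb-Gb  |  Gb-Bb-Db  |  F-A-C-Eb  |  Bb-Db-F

i6 - viio7 - VI - V7 - i

Db-F-Bb: root Bb is the tonic; minor triad there is i6.
A-C-Eb-Gb has root A, degree 7 in Bb minor, so viio7.
Gb-Bb-Db: root Gb is the submediant; major triad there is VI.
F-A-C-Eb: dominant seventh chord on F = scale degree 5 → V7.
Bb-Db-F: minor triad on Bb = scale degree 1 → i.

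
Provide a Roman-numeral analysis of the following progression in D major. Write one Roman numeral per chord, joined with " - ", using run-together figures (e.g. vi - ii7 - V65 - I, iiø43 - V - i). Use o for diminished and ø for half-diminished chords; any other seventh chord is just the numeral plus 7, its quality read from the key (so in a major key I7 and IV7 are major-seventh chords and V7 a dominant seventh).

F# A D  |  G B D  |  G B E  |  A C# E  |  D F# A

I6 - IV - ii6 - V - I

F#-A-D: major triad on D = scale degree 1 → I6.
G-B-D: major triad on G = scale degree 4 → IV.
G-B-E has root E, degree 2 in D major, so ii6.
A-C#-E has root A, degree 5 in D major, so V.
D-F#-A has root D, degree 1 in D major, so I.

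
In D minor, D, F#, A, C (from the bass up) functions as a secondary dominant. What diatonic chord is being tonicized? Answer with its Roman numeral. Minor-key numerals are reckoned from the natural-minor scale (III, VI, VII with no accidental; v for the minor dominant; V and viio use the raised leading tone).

iv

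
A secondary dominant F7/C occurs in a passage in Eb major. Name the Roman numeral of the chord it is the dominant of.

The chord is a dominant seventh chord on F.
A dominant resolves down a perfect fifth: F → Bb. In Eb major, Bb is scale degree 5, i.e. V.

V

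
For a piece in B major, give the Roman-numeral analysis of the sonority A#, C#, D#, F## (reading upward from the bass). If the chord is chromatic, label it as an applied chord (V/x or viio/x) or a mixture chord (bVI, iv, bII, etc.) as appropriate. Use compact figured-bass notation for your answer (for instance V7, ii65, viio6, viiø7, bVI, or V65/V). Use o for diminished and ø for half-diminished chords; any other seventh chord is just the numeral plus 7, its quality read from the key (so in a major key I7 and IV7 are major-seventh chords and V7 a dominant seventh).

The pitches D#-F##-A#-C# form a dominant seventh chord rooted on D#.
D# is not a diatonic chord root with this quality in B major, but it lies a perfect fifth above G# (vi), so the chord functions as an applied dominant of vi.
With A# in the bass the chord is in second inversion, so the figured bass is 43.

V43/vi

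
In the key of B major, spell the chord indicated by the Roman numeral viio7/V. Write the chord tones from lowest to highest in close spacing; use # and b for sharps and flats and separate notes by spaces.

viio7/V is a secondary leading-tone chord. The target V is F# in B major; the applied chord is rooted a semitone below, on E#.
Building a fully diminished seventh chord on E# gives E#-G#-B-D.

E# G# B D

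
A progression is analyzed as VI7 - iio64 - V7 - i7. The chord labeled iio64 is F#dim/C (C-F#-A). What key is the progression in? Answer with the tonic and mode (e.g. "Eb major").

E minor

The anchor chord is a diminished triad on F#, labeled iio64.
Counting down one scale step from F# places the tonic on E; a diminished triad on degree 2 is diatonic only in minor.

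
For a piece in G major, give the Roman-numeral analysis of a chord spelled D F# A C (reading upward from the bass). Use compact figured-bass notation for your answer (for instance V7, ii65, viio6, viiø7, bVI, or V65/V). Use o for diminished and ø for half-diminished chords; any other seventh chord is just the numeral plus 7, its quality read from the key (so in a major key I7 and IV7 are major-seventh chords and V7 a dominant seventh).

The pitches D-F#-A-C form a dominant seventh chord rooted on D.
D is scale degree 5 in G major, and a dominant seventh chord on that degree is written V7.

V7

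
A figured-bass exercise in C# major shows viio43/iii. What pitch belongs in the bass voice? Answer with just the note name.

The applied chord viio43/iii is rooted on D##: D##-F##-A#-C#.
The figure 43 means second inversion — the fifth is in the bass.

A#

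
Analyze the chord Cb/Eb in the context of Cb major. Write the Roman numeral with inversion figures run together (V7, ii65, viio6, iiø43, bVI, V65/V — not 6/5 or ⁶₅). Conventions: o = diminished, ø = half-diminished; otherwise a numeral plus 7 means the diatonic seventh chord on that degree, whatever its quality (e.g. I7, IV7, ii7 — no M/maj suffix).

The pitches Cb-Eb-Gb form a major triad rooted on Cb.
Cb is scale degree 1 in Cb major, and a major triad on that degree is written I.
With Eb in the bass the chord is in first inversion, so the figured bass is 6.

I6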